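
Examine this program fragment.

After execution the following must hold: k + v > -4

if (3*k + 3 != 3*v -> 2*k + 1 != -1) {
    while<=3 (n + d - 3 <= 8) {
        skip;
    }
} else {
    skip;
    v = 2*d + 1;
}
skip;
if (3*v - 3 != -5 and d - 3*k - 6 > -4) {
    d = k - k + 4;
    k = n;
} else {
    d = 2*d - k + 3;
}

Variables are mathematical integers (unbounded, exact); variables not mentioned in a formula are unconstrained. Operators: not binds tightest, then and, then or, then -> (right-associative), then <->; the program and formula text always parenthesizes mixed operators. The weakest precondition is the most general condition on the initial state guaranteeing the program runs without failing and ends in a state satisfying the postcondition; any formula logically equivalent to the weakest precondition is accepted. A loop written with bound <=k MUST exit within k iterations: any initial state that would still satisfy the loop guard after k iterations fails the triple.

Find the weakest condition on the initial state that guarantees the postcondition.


Working backward. After the program, k + v > -4 must hold.
Then branch requires n + v > -4; else branch requires k + v > -4.
Before the if: ((3*v != -2 and d > 3*k + 2) -> n + v > -4) and ((not (3*v != -2 and d > 3*k + 2)) -> k + v > -4)
Before skip: ((3*v != -2 and d > 3*k + 2) -> n + v > -4) and ((not (3*v != -2 and d > 3*k + 2)) -> k + v > -4)
Then branch requires (d + n <= 11 -> ((d + n <= 11 -> ((d + n <= 11 -> ((not (d + n <= 11)) and ((3*v != -2 and d > 3*k + 2) -> n + v > -4) and ((not (3*v != -2 and d > 3*k + 2)) -> k + v > -4))) and ((not (d + n <= 11)) -> (((3*v != -2 and d > 3*k + 2) -> n + v > -4) and ((not (3*v != -2 and d > 3*k + 2)) -> k + v > -4))))) and ((not (d + n <= 11)) -> (((3*v != -2 and d > 3*k + 2) -> n + v > -4) and ((not (3*v != -2 and d > 3*k + 2)) -> k + v > -4))))) and ((not (d + n <= 11)) -> (((3*v != -2 and d > 3*k + 2) -> n + v > -4) and ((not (3*v != -2 and d > 3*k + 2)) -> k + v > -4))); else branch requires ((6*d != -5 and d > 3*k + 2) -> 2*d + n > -5) and ((not (6*d != -5 and d > 3*k + 2)) -> 2*d + k > -5).
Before the if: ((3*k != 3*v - 3 -> 2*k != -2) -> ((d + n <= 11 -> ((d + n <= 11 -> ((d + n <= 11 -> ((not (d + n <= 11)) and ((3*v != -2 and d > 3*k + 2) -> n + v > -4) and ((not (3*v != -2 and d > 3*k + 2)) -> k + v > -4))) and ((not (d + n <= 11)) -> (((3*v != -2 and d > 3*k + 2) -> n + v > -4) and ((not (3*v != -2 and d > 3*k + 2)) -> k + v > -4))))) and ((not (d + n <= 11)) -> (((3*v != -2 and d > 3*k + 2) -> n + v > -4) and ((not (3*v != -2 and d > 3*k + 2)) -> k + v > -4))))) and ((not (d + n <= 11)) -> (((3*v != -2 and d > 3*k + 2) -> n + v > -4) and ((not (3*v != -2 and d > 3*k + 2)) -> k + v > -4))))) and ((not (3*k != 3*v - 3 -> 2*k != -2)) -> (((6*d != -5 and d > 3*k + 2) -> 2*d + n > -5) and ((not (6*d != -5 and d > 3*k + 2)) -> 2*d + k > -5)))
Answer: WP = ((3*k != 3*v - 3 -> 2*k != -2) -> ((d + n <= 11 -> ((d + n <= 11 -> ((d + n <= 11 -> ((not (d + n <= 11)) and ((3*v != -2 and d > 3*k + 2) -> n + v > -4) and ((not (3*v != -2 and d > 3*k + 2)) -> k + v > -4))) and ((not (d + n <= 11)) -> (((3*v != -2 and d > 3*k + 2) -> n + v > -4) and ((not (3*v != -2 and d > 3*k + 2)) -> k + v > -4))))) and ((not (d + n <= 11)) -> (((3*v != -2 and d > 3*k + 2) -> n + v > -4) and ((not (3*v != -2 and d > 3*k + 2)) -> k + v > -4))))) and ((not (d + n <= 11)) -> (((3*v != -2 and d > 3*k + 2) -> n + v > -4) and ((not (3*v != -2 and d > 3*k + 2)) -> k + v > -4))))) and ((not (3*k != 3*v - 3 -> 2*k != -2)) -> (((6*d != -5 and d > 3*k + 2) -> 2*d + n > -5) and ((not (6*d != -5 and d > 3*k + 2)) -> 2*d + k > -5)))


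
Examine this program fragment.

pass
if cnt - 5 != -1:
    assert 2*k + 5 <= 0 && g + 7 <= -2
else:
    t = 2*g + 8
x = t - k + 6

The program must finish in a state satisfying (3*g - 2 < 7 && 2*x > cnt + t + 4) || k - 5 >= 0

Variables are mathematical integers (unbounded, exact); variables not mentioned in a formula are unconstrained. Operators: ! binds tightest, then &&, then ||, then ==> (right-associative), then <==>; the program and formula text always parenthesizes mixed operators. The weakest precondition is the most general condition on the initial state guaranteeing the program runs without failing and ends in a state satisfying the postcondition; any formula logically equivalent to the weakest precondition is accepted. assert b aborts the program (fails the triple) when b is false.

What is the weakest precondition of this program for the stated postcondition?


Working backward. After the program, the postcondition (3*g - 2 < 7 && 2*x > cnt + t + 4) || k - 5 >= 0 must hold; in canonical form it is (3*g < 9 && 2*x > cnt + t + 4) || k >= 5.
Before x := t - k + 6: (3*g < 9 && t > cnt + 2*k - 8) || k >= 5
Then branch requires 2*k <= -5 && g <= -9 && ((3*g < 9 && t > cnt + 2*k - 8) || k >= 5); else branch requires (3*g < 9 && 2*g > cnt + 2*k - 16) || k >= 5.
Before the if: (cnt != 4 ==> (2*k <= -5 && g <= -9 && ((3*g < 9 && t > cnt + 2*k - 8) || k >= 5))) && ((!(cnt != 4)) ==> ((3*g < 9 && 2*g > cnt + 2*k - 16) || k >= 5))
Before skip: (cnt != 4 ==> (2*k <= -5 && g <= -9 && ((3*g < 9 && t > cnt + 2*k - 8) || k >= 5))) && ((!(cnt != 4)) ==> ((3*g < 9 && 2*g > cnt + 2*k - 16) || k >= 5))
Answer: WP = (cnt != 4 ==> (2*k <= -5 && g <= -9 && ((3*g < 9 && t > cnt + 2*k - 8) || k >= 5))) && ((!(cnt != 4)) ==> ((3*g < 9 && 2*g > cnt + 2*k - 16) || k >= 5))


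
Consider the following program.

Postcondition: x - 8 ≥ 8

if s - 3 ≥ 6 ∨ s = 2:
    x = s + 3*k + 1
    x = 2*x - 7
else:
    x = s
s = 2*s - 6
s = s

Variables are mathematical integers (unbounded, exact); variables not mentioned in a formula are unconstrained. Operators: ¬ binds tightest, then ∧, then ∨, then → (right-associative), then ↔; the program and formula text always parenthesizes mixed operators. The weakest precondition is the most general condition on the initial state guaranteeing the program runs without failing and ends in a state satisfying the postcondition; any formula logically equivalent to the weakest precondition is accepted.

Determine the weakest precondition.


Working backward. After the program, the postcondition x - 8 ≥ 8 must hold; in canonical form it is x ≥ 16.
Before s := s: x ≥ 16
Before s := 2*s - 6: x ≥ 16
Then branch requires 6*k + 2*s ≥ 21; else branch requires s ≥ 16.
Before the if: ((s ≥ 9 ∨ s = 2) → 6*k + 2*s ≥ 21) ∧ ((¬(s ≥ 9 ∨ s = 2)) → s ≥ 16)
Answer: WP = ((s ≥ 9 ∨ s = 2) → 6*k + 2*s ≥ 21) ∧ ((¬(s ≥ 9 ∨ s = 2)) → s ≥ 16)


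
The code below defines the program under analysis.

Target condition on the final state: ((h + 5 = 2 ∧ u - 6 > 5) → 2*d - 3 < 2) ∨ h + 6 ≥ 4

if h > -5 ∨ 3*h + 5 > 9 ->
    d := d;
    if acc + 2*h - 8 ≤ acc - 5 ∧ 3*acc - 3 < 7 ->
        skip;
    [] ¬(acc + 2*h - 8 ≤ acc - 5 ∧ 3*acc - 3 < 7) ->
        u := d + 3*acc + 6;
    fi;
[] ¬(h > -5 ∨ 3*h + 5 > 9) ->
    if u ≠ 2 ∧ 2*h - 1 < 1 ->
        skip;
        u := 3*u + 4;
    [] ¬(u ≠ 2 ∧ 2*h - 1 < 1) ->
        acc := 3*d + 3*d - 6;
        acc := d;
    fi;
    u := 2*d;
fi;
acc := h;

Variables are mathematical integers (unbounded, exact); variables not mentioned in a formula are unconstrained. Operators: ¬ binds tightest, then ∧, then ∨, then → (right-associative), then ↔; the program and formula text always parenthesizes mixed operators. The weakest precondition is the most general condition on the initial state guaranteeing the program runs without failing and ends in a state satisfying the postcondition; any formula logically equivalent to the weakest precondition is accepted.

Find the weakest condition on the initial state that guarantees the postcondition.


Working backward. After the program, the postcondition ((h + 5 = 2 ∧ u - 6 > 5) → 2*d - 3 < 2) ∨ h + 6 ≥ 4 must hold; in canonical form it is ((h = -3 ∧ u > 11) → 2*d < 5) ∨ h ≥ -2.
Before acc := h: ((h = -3 ∧ u > 11) → 2*d < 5) ∨ h ≥ -2
Then branch requires ((2*h ≤ 3 ∧ 3*acc < 10) → (((h = -3 ∧ u > 11) → 2*d < 5) ∨ h ≥ -2)) ∧ ((¬(2*h ≤ 3 ∧ 3*acc < 10)) → (((h = -3 ∧ 3*acc + d > 5) → 2*d < 5) ∨ h ≥ -2)); else branch requires ((u ≠ 2 ∧ 2*h < 2) → (((h = -3 ∧ 2*d > 11) → 2*d < 5) ∨ h ≥ -2)) ∧ ((¬(u ≠ 2 ∧ 2*h < 2)) → (((h = -3 ∧ 2*d > 11) → 2*d < 5) ∨ h ≥ -2)).
Before the if: ((h > -5 ∨ 3*h > 4) → (((2*h ≤ 3 ∧ 3*acc < 10) → (((h = -3 ∧ u > 11) → 2*d < 5) ∨ h ≥ -2)) ∧ ((¬(2*h ≤ 3 ∧ 3*acc < 10)) → (((h = -3 ∧ 3*acc + d > 5) → 2*d < 5) ∨ h ≥ -2)))) ∧ ((¬(h > -5 ∨ 3*h > 4)) → (((u ≠ 2 ∧ 2*h < 2) → (((h = -3 ∧ 2*d > 11) → 2*d < 5) ∨ h ≥ -2)) ∧ ((¬(u ≠ 2 ∧ 2*h < 2)) → (((h = -3 ∧ 2*d > 11) → 2*d < 5) ∨ h ≥ -2))))
Answer: WP = ((h > -5 ∨ 3*h > 4) → (((2*h ≤ 3 ∧ 3*acc < 10) → (((h = -3 ∧ u > 11) → 2*d < 5) ∨ h ≥ -2)) ∧ ((¬(2*h ≤ 3 ∧ 3*acc < 10)) → (((h = -3 ∧ 3*acc + d > 5) → 2*d < 5) ∨ h ≥ -2)))) ∧ ((¬(h > -5 ∨ 3*h > 4)) → (((u ≠ 2 ∧ 2*h < 2) → (((h = -3 ∧ 2*d > 11) → 2*d < 5) ∨ h ≥ -2)) ∧ ((¬(u ≠ 2 ∧ 2*h < 2)) → (((h = -3 ∧ 2*d > 11) → 2*d < 5) ∨ h ≥ -2))))


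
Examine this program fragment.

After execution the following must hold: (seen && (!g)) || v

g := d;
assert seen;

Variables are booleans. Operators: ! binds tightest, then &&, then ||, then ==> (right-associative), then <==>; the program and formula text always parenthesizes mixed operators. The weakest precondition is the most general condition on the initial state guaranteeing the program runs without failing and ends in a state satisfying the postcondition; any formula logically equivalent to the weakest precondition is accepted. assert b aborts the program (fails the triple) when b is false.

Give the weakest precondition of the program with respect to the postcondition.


Working backward. After the program, (seen && (!g)) || v must hold.
Before assert seen: seen && ((seen && (!g)) || v)
Before g := d: seen && ((seen && (!d)) || v)
Answer: WP = seen && ((seen && (!d)) || v)


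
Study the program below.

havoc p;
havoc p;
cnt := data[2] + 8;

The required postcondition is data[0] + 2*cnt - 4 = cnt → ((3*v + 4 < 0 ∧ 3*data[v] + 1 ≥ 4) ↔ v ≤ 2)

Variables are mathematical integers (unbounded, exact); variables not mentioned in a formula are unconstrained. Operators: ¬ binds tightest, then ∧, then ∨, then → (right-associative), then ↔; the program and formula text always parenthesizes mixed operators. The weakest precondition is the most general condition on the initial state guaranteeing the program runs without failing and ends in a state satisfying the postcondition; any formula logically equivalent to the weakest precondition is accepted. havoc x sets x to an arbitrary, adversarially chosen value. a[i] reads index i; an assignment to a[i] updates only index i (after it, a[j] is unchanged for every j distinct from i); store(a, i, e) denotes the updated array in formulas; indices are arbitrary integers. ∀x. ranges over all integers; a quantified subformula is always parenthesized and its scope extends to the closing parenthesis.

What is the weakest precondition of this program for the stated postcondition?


Working backward. After the program, the postcondition data[0] + 2*cnt - 4 = cnt → ((3*v + 4 < 0 ∧ 3*data[v] + 1 ≥ 4) ↔ v ≤ 2) must hold; in canonical form it is data[0] + cnt = 4 → ((3*v < -4 ∧ 3*data[v] ≥ 3) ↔ v ≤ 2).
Before cnt := data[2] + 8: data[0] + data[2] = -4 → ((3*v < -4 ∧ 3*data[v] ≥ 3) ↔ v ≤ 2)
Before havoc p: data[0] + data[2] = -4 → ((3*v < -4 ∧ 3*data[v] ≥ 3) ↔ v ≤ 2)
Before havoc p: data[0] + data[2] = -4 → ((3*v < -4 ∧ 3*data[v] ≥ 3) ↔ v ≤ 2)
Answer: WP = data[0] + data[2] = -4 → ((3*v < -4 ∧ 3*data[v] ≥ 3) ↔ v ≤ 2)


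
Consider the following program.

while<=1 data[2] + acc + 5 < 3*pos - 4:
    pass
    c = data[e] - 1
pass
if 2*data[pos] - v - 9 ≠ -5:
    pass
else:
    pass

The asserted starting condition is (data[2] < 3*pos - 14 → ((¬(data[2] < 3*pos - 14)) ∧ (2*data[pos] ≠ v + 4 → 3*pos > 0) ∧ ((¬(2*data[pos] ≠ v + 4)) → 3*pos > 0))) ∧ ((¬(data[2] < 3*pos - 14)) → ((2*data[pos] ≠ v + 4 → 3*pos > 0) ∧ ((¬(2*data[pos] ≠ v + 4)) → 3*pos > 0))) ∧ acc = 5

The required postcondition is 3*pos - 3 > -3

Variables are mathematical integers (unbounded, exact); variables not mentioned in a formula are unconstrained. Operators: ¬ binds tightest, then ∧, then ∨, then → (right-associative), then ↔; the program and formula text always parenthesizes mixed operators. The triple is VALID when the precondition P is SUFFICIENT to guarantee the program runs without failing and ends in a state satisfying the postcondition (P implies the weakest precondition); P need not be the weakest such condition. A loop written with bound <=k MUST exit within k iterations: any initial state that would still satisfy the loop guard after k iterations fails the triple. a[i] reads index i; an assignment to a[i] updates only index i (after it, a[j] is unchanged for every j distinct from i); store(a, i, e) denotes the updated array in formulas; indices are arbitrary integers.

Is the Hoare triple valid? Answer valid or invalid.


Working backward. After the program, the postcondition 3*pos - 3 > -3 must hold; in canonical form it is 3*pos > 0.
Then branch requires 3*pos > 0; else branch requires 3*pos > 0.
Before the if: (2*data[pos] ≠ v + 4 → 3*pos > 0) ∧ ((¬(2*data[pos] ≠ v + 4)) → 3*pos > 0)
Before skip: (2*data[pos] ≠ v + 4 → 3*pos > 0) ∧ ((¬(2*data[pos] ≠ v + 4)) → 3*pos > 0)
Before the loop (bound <=1), unroll the exhaustion recursion (WP_0 = exit-now case; WP_j = one more guarded iteration, up to j = 1):
  WP_0: (¬(data[2] + acc < 3*pos - 9)) ∧ (2*data[pos] ≠ v + 4 → 3*pos > 0) ∧ ((¬(2*data[pos] ≠ v + 4)) → 3*pos > 0)
  WP_1: (data[2] + acc < 3*pos - 9 → ((¬(data[2] + acc < 3*pos - 9)) ∧ (2*data[pos] ≠ v + 4 → 3*pos > 0) ∧ ((¬(2*data[pos] ≠ v + 4)) → 3*pos > 0))) ∧ ((¬(data[2] + acc < 3*pos - 9)) → ((2*data[pos] ≠ v + 4 → 3*pos > 0) ∧ ((¬(2*data[pos] ≠ v + 4)) → 3*pos > 0)))
So before the loop: (data[2] + acc < 3*pos - 9 → ((¬(data[2] + acc < 3*pos - 9)) ∧ (2*data[pos] ≠ v + 4 → 3*pos > 0) ∧ ((¬(2*data[pos] ≠ v + 4)) → 3*pos > 0))) ∧ ((¬(data[2] + acc < 3*pos - 9)) → ((2*data[pos] ≠ v + 4 → 3*pos > 0) ∧ ((¬(2*data[pos] ≠ v + 4)) → 3*pos > 0)))
The weakest precondition is (data[2] + acc < 3*pos - 9 → ((¬(data[2] + acc < 3*pos - 9)) ∧ (2*data[pos] ≠ v + 4 → 3*pos > 0) ∧ ((¬(2*data[pos] ≠ v + 4)) → 3*pos > 0))) ∧ ((¬(data[2] + acc < 3*pos - 9)) → ((2*data[pos] ≠ v + 4 → 3*pos > 0) ∧ ((¬(2*data[pos] ≠ v + 4)) → 3*pos > 0))).
Check whether (data[2] < 3*pos - 14 → ((¬(data[2] < 3*pos - 14)) ∧ (2*data[pos] ≠ v + 4 → 3*pos > 0) ∧ ((¬(2*data[pos] ≠ v + 4)) → 3*pos > 0))) ∧ ((¬(data[2] < 3*pos - 14)) → ((2*data[pos] ≠ v + 4 → 3*pos > 0) ∧ ((¬(2*data[pos] ≠ v + 4)) → 3*pos > 0))) ∧ acc = 5 implies it.
Every state satisfying the precondition satisfies the weakest precondition: the implication holds.
Answer: valid


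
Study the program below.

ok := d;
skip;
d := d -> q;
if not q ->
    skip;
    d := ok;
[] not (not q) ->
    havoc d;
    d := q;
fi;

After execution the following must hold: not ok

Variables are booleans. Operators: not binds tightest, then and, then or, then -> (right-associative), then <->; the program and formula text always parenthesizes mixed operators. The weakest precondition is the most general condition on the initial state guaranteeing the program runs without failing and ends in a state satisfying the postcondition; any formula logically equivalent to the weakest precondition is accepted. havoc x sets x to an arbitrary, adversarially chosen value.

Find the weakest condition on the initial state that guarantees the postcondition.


Working backward. After the program, not ok must hold.
Then branch requires not ok; else branch requires not ok.
Before the if: ((not q) -> (not ok)) and (q -> (not ok))
Before d := d -> q: ((not q) -> (not ok)) and (q -> (not ok))
Before skip: ((not q) -> (not ok)) and (q -> (not ok))
Before ok := d: ((not q) -> (not d)) and (q -> (not d))
Answer: WP = ((not q) -> (not d)) and (q -> (not d))


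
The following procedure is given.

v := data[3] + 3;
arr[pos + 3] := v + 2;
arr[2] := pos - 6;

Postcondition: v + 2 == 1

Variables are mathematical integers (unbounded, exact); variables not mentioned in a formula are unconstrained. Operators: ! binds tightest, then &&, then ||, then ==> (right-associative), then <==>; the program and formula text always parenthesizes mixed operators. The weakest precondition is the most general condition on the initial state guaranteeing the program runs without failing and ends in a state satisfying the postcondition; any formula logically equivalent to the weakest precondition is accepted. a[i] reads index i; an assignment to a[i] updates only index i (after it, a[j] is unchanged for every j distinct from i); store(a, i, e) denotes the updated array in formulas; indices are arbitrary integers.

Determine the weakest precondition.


Working backward. After the program, the postcondition v + 2 == 1 must hold; in canonical form it is v == -1.
Before arr[2] := pos - 6: v == -1
Before arr[pos + 3] := v + 2: v == -1
Before v := data[3] + 3: data[3] == -4
Answer: WP = data[3] == -4


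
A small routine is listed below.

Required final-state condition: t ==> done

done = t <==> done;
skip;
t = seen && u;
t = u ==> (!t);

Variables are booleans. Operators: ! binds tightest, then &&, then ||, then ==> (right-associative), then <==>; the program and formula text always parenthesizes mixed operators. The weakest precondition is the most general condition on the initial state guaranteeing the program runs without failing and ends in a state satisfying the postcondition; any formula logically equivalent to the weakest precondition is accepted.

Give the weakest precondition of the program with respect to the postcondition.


Working backward. After the program, t ==> done must hold.
Before t := u ==> (!t): (u ==> (!t)) ==> done
Before t := seen && u: (u ==> (!(seen && u))) ==> done
Before skip: (u ==> (!(seen && u))) ==> done
Before done := t <==> done: (u ==> (!(seen && u))) ==> (t <==> done)
Answer: WP = (u ==> (!(seen && u))) ==> (t <==> done)


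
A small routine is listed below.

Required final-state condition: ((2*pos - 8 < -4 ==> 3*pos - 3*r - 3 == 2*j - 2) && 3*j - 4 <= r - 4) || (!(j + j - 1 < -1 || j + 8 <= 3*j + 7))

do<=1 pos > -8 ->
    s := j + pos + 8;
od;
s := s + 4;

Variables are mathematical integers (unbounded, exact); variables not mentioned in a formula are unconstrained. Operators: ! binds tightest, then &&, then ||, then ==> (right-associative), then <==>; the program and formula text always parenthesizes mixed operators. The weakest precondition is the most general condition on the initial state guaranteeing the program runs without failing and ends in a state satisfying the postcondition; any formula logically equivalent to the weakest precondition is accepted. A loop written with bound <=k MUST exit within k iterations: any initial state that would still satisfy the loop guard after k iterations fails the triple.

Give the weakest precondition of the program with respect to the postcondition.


Working backward. After the program, the postcondition ((2*pos - 8 < -4 ==> 3*pos - 3*r - 3 == 2*j - 2) && 3*j - 4 <= r - 4) || (!(j + j - 1 < -1 || j + 8 <= 3*j + 7)) must hold; in canonical form it is ((2*pos < 4 ==> 3*pos == 2*j + 3*r + 1) && 3*j <= r) || (!(2*j < 0 || 2*j >= 1)).
Before s := s + 4: ((2*pos < 4 ==> 3*pos == 2*j + 3*r + 1) && 3*j <= r) || (!(2*j < 0 || 2*j >= 1))
Before the loop (bound <=1), unroll the exhaustion recursion (WP_0 = exit-now case; WP_j = one more guarded iteration, up to j = 1):
  WP_0: (!(pos > -8)) && (((2*pos < 4 ==> 3*pos == 2*j + 3*r + 1) && 3*j <= r) || (!(2*j < 0 || 2*j >= 1)))
  WP_1: (pos > -8 ==> ((!(pos > -8)) && (((2*pos < 4 ==> 3*pos == 2*j + 3*r + 1) && 3*j <= r) || (!(2*j < 0 || 2*j >= 1))))) && ((!(pos > -8)) ==> (((2*pos < 4 ==> 3*pos == 2*j + 3*r + 1) && 3*j <= r) || (!(2*j < 0 || 2*j >= 1))))
So before the loop: (pos > -8 ==> ((!(pos > -8)) && (((2*pos < 4 ==> 3*pos == 2*j + 3*r + 1) && 3*j <= r) || (!(2*j < 0 || 2*j >= 1))))) && ((!(pos > -8)) ==> (((2*pos < 4 ==> 3*pos == 2*j + 3*r + 1) && 3*j <= r) || (!(2*j < 0 || 2*j >= 1))))
Answer: WP = (pos > -8 ==> ((!(pos > -8)) && (((2*pos < 4 ==> 3*pos == 2*j + 3*r + 1) && 3*j <= r) || (!(2*j < 0 || 2*j >= 1))))) && ((!(pos > -8)) ==> (((2*pos < 4 ==> 3*pos == 2*j + 3*r + 1) && 3*j <= r) || (!(2*j < 0 || 2*j >= 1))))


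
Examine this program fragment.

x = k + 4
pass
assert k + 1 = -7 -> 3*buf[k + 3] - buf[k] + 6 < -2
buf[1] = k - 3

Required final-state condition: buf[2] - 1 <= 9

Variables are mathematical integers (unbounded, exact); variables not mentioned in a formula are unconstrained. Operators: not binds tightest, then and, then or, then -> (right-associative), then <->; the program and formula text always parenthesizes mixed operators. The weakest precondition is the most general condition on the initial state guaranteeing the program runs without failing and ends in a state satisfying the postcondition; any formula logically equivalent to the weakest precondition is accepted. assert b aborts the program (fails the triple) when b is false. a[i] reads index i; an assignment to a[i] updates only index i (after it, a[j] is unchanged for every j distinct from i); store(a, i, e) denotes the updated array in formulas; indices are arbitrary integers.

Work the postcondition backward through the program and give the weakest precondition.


Working backward. After the program, the postcondition buf[2] - 1 <= 9 must hold; in canonical form it is buf[2] <= 10.
Before buf[1] := k - 3: buf[2] <= 10
Before assert k + 1 = -7 -> 3*buf[k + 3] - buf[k] + 6 < -2: (k = -8 -> 3*buf[k + 3] < buf[k] - 8) and buf[2] <= 10
Before skip: (k = -8 -> 3*buf[k + 3] < buf[k] - 8) and buf[2] <= 10
Before x := k + 4: (k = -8 -> 3*buf[k + 3] < buf[k] - 8) and buf[2] <= 10
Answer: WP = (k = -8 -> 3*buf[k + 3] < buf[k] - 8) and buf[2] <= 10


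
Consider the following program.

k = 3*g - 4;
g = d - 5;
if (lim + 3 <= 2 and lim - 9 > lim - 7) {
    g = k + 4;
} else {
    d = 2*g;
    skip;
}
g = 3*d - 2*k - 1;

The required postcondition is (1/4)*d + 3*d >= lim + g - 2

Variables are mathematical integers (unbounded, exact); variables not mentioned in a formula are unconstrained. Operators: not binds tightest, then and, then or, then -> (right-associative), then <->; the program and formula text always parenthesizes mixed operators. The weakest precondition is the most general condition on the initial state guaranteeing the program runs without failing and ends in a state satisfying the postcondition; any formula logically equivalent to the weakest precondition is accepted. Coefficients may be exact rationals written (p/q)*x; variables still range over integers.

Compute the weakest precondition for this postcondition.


Working backward. After the program, the postcondition (1/4)*d + 3*d >= lim + g - 2 must hold; in canonical form it is (13/4)*d >= g + lim - 2.
Before g := 3*d - 2*k - 1: (1/4)*d + 2*k >= lim - 3
Then branch requires (1/4)*d + 2*k >= lim - 3; else branch requires (1/2)*g + 2*k >= lim - 3.
Before the if: (1/2)*g + 2*k >= lim - 3
Before g := d - 5: (1/2)*d + 2*k >= lim - 1/2
Before k := 3*g - 4: (1/2)*d + 6*g >= lim + 15/2
Answer: WP = (1/2)*d + 6*g >= lim + 15/2


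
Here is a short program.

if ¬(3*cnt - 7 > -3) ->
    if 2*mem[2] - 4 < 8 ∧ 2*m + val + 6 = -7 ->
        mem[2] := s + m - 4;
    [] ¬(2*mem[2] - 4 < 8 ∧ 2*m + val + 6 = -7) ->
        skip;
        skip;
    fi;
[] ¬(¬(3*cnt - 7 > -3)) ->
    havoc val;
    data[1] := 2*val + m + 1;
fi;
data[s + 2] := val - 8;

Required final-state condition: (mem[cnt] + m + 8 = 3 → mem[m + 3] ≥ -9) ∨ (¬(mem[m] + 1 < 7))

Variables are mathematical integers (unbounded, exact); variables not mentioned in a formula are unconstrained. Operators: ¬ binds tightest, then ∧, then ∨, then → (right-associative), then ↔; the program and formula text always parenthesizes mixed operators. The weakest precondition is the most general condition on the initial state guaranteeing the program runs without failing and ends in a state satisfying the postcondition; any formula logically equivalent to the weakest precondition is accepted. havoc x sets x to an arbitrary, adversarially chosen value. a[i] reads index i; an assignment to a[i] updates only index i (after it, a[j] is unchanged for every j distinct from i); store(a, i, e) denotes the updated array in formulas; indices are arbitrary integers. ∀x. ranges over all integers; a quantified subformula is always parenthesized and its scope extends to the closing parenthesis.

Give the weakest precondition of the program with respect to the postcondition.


Working backward. After the program, the postcondition (mem[cnt] + m + 8 = 3 → mem[m + 3] ≥ -9) ∨ (¬(mem[m] + 1 < 7)) must hold; in canonical form it is (mem[cnt] + m = -5 → mem[m + 3] ≥ -9) ∨ (¬(mem[m] < 6)).
Before data[s + 2] := val - 8: (mem[cnt] + m = -5 → mem[m + 3] ≥ -9) ∨ (¬(mem[m] < 6))
Then branch requires ((2*mem[2] < 12 ∧ 2*m + val = -13) → ((store(mem, 2, m + s - 4)[cnt] + m = -5 → store(mem, 2, m + s - 4)[m + 3] ≥ -9) ∨ (¬(store(mem, 2, m + s - 4)[m] < 6)))) ∧ ((¬(2*mem[2] < 12 ∧ 2*m + val = -13)) → ((mem[cnt] + m = -5 → mem[m + 3] ≥ -9) ∨ (¬(mem[m] < 6)))); else branch requires (mem[cnt] + m = -5 → mem[m + 3] ≥ -9) ∨ (¬(mem[m] < 6)).
Before the if: ((¬(3*cnt > 4)) → (((2*mem[2] < 12 ∧ 2*m + val = -13) → ((store(mem, 2, m + s - 4)[cnt] + m = -5 → store(mem, 2, m + s - 4)[m + 3] ≥ -9) ∨ (¬(store(mem, 2, m + s - 4)[m] < 6)))) ∧ ((¬(2*mem[2] < 12 ∧ 2*m + val = -13)) → ((mem[cnt] + m = -5 → mem[m + 3] ≥ -9) ∨ (¬(mem[m] < 6)))))) ∧ (3*cnt > 4 → ((mem[cnt] + m = -5 → mem[m + 3] ≥ -9) ∨ (¬(mem[m] < 6))))
Answer: WP = ((¬(3*cnt > 4)) → (((2*mem[2] < 12 ∧ 2*m + val = -13) → ((store(mem, 2, m + s - 4)[cnt] + m = -5 → store(mem, 2, m + s - 4)[m + 3] ≥ -9) ∨ (¬(store(mem, 2, m + s - 4)[m] < 6)))) ∧ ((¬(2*mem[2] < 12 ∧ 2*m + val = -13)) → ((mem[cnt] + m = -5 → mem[m + 3] ≥ -9) ∨ (¬(mem[m] < 6)))))) ∧ (3*cnt > 4 → ((mem[cnt] + m = -5 → mem[m + 3] ≥ -9) ∨ (¬(mem[m] < 6))))


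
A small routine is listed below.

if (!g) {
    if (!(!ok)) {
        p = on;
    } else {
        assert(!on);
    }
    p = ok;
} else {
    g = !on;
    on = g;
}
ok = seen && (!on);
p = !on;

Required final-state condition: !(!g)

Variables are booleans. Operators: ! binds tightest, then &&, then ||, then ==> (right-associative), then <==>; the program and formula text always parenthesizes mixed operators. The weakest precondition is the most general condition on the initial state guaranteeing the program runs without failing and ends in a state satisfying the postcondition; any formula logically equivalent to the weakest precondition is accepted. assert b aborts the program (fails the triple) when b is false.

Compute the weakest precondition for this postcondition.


Working backward. After the program, the postcondition !(!g) must hold; in canonical form it is g.
Before p := !on: g
Before ok := seen && (!on): g
Then branch requires (ok ==> g) && ((!ok) ==> ((!on) && g)); else branch requires !on.
Before the if: ((!g) ==> ((ok ==> g) && ((!ok) ==> ((!on) && g)))) && (g ==> (!on))
Answer: WP = ((!g) ==> ((ok ==> g) && ((!ok) ==> ((!on) && g)))) && (g ==> (!on))


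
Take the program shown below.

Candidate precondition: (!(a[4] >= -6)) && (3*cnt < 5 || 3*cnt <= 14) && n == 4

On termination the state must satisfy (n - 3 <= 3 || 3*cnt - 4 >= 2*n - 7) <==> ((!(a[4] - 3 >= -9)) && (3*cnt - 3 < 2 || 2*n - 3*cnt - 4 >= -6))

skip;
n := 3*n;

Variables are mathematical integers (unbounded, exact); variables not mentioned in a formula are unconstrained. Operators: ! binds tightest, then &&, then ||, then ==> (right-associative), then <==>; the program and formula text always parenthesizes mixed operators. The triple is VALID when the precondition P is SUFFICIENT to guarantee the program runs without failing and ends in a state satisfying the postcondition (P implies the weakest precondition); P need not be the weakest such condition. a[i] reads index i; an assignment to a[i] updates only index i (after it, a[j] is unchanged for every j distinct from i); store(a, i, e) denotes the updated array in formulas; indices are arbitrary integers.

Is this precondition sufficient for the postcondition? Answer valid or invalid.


Working backward. After the program, the postcondition (n - 3 <= 3 || 3*cnt - 4 >= 2*n - 7) <==> ((!(a[4] - 3 >= -9)) && (3*cnt - 3 < 2 || 2*n - 3*cnt - 4 >= -6)) must hold; in canonical form it is (n <= 6 || 3*cnt >= 2*n - 3) <==> ((!(a[4] >= -6)) && (3*cnt < 5 || 2*n >= 3*cnt - 2)).
Before n := 3*n: (3*n <= 6 || 3*cnt >= 6*n - 3) <==> ((!(a[4] >= -6)) && (3*cnt < 5 || 6*n >= 3*cnt - 2))
Before skip: (3*n <= 6 || 3*cnt >= 6*n - 3) <==> ((!(a[4] >= -6)) && (3*cnt < 5 || 6*n >= 3*cnt - 2))
The weakest precondition is (3*n <= 6 || 3*cnt >= 6*n - 3) <==> ((!(a[4] >= -6)) && (3*cnt < 5 || 6*n >= 3*cnt - 2)).
Check whether (!(a[4] >= -6)) && (3*cnt < 5 || 3*cnt <= 14) && n == 4 implies it.
Countermodel: at the initial state a = {[4] = -7, elsewhere -7}, cnt = 2, n = 4, the precondition holds but the weakest precondition fails.
Answer: invalid


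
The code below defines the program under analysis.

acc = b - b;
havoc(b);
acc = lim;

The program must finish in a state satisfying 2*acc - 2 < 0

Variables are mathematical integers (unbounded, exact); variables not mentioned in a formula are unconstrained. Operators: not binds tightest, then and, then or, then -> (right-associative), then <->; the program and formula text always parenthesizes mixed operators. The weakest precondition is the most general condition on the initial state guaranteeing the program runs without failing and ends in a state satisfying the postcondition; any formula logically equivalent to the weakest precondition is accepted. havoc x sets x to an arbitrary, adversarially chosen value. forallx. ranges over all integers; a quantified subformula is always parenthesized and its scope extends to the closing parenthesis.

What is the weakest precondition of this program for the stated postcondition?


Working backward. After the program, the postcondition 2*acc - 2 < 0 must hold; in canonical form it is 2*acc < 2.
Before acc := lim: 2*lim < 2
Before havoc b: 2*lim < 2
Before acc := b - b: 2*lim < 2
Answer: WP = 2*lim < 2


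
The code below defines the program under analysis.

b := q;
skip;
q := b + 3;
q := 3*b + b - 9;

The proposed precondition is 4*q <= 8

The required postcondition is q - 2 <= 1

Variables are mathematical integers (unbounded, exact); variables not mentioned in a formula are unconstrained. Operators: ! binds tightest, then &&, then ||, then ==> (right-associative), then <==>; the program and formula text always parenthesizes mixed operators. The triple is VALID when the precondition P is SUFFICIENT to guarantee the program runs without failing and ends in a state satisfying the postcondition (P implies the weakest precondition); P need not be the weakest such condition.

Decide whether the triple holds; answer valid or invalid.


Working backward. After the program, the postcondition q - 2 <= 1 must hold; in canonical form it is q <= 3.
Before q := 3*b + b - 9: 4*b <= 12
Before q := b + 3: 4*b <= 12
Before skip: 4*b <= 12
Before b := q: 4*q <= 12
The weakest precondition is 4*q <= 12.
Check whether 4*q <= 8 implies it.
Every state satisfying the precondition satisfies the weakest precondition: the implication holds.
Answer: valid


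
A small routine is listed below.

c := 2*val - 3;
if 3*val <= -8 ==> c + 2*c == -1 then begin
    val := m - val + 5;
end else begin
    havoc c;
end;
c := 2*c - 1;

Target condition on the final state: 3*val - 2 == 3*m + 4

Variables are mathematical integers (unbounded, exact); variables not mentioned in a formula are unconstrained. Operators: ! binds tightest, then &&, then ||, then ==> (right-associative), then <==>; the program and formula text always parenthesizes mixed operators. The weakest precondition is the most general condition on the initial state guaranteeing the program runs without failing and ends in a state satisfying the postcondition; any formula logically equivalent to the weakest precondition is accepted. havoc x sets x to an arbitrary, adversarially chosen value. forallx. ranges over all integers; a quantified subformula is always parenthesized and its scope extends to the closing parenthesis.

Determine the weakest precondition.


Working backward. After the program, the postcondition 3*val - 2 == 3*m + 4 must hold; in canonical form it is 3*val == 3*m + 6.
Before c := 2*c - 1: 3*val == 3*m + 6
Then branch requires 3*val == 9; else branch requires 3*val == 3*m + 6.
Before the if: ((3*val <= -8 ==> 3*c == -1) ==> 3*val == 9) && ((!(3*val <= -8 ==> 3*c == -1)) ==> 3*val == 3*m + 6)
Before c := 2*val - 3: ((3*val <= -8 ==> 6*val == 8) ==> 3*val == 9) && ((!(3*val <= -8 ==> 6*val == 8)) ==> 3*val == 3*m + 6)
Answer: WP = ((3*val <= -8 ==> 6*val == 8) ==> 3*val == 9) && ((!(3*val <= -8 ==> 6*val == 8)) ==> 3*val == 3*m + 6)


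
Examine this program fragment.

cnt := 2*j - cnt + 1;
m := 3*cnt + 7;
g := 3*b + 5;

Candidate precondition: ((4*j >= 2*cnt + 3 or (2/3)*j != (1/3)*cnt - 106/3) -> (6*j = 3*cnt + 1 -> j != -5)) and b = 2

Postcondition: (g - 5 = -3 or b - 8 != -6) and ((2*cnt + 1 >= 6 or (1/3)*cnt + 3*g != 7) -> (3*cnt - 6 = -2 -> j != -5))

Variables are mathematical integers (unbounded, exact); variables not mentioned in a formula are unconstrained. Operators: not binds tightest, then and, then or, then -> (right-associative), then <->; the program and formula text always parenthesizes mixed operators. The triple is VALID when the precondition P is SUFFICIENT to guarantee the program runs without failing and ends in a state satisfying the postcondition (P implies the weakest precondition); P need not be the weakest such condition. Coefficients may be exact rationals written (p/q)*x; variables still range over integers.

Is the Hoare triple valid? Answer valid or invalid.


Working backward. After the program, the postcondition (g - 5 = -3 or b - 8 != -6) and ((2*cnt + 1 >= 6 or (1/3)*cnt + 3*g != 7) -> (3*cnt - 6 = -2 -> j != -5)) must hold; in canonical form it is (g = 2 or b != 2) and ((2*cnt >= 5 or (1/3)*cnt + 3*g != 7) -> (3*cnt = 4 -> j != -5)).
Before g := 3*b + 5: (3*b = -3 or b != 2) and ((2*cnt >= 5 or 9*b + (1/3)*cnt != -8) -> (3*cnt = 4 -> j != -5))
Before m := 3*cnt + 7: (3*b = -3 or b != 2) and ((2*cnt >= 5 or 9*b + (1/3)*cnt != -8) -> (3*cnt = 4 -> j != -5))
Before cnt := 2*j - cnt + 1: (3*b = -3 or b != 2) and ((4*j >= 2*cnt + 3 or 9*b + (2/3)*j != (1/3)*cnt - 25/3) -> (6*j = 3*cnt + 1 -> j != -5))
The weakest precondition is (3*b = -3 or b != 2) and ((4*j >= 2*cnt + 3 or 9*b + (2/3)*j != (1/3)*cnt - 25/3) -> (6*j = 3*cnt + 1 -> j != -5)).
Check whether ((4*j >= 2*cnt + 3 or (2/3)*j != (1/3)*cnt - 106/3) -> (6*j = 3*cnt + 1 -> j != -5)) and b = 2 implies it.
Countermodel: at the initial state b = 2, cnt = 0, j = 0, the precondition holds but the weakest precondition fails.
Answer: invalid


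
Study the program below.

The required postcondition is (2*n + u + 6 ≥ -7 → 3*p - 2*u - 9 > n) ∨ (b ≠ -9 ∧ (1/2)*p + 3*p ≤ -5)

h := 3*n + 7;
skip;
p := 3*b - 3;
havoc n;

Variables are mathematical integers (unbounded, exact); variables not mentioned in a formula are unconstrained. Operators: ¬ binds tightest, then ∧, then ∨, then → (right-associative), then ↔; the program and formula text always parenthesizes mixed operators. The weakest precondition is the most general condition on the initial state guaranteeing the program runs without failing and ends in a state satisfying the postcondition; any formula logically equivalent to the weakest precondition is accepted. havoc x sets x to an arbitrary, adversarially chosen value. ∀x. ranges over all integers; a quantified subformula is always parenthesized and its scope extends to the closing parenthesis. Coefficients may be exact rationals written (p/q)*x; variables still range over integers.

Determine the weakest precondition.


Working backward. After the program, the postcondition (2*n + u + 6 ≥ -7 → 3*p - 2*u - 9 > n) ∨ (b ≠ -9 ∧ (1/2)*p + 3*p ≤ -5) must hold; in canonical form it is (2*n + u ≥ -13 → 3*p > n + 2*u + 9) ∨ (b ≠ -9 ∧ (7/2)*p ≤ -5).
Before havoc n: ∀n_1. ((2*n_1 + u ≥ -13 → 3*p > n_1 + 2*u + 9) ∨ (b ≠ -9 ∧ (7/2)*p ≤ -5))
Before p := 3*b - 3: ∀n_1. ((2*n_1 + u ≥ -13 → 9*b > n_1 + 2*u + 18) ∨ (b ≠ -9 ∧ (21/2)*b ≤ 11/2))
Before skip: ∀n_1. ((2*n_1 + u ≥ -13 → 9*b > n_1 + 2*u + 18) ∨ (b ≠ -9 ∧ (21/2)*b ≤ 11/2))
Before h := 3*n + 7: ∀n_1. ((2*n_1 + u ≥ -13 → 9*b > n_1 + 2*u + 18) ∨ (b ≠ -9 ∧ (21/2)*b ≤ 11/2))
Answer: WP = ∀n_1. ((2*n_1 + u ≥ -13 → 9*b > n_1 + 2*u + 18) ∨ (b ≠ -9 ∧ (21/2)*b ≤ 11/2))


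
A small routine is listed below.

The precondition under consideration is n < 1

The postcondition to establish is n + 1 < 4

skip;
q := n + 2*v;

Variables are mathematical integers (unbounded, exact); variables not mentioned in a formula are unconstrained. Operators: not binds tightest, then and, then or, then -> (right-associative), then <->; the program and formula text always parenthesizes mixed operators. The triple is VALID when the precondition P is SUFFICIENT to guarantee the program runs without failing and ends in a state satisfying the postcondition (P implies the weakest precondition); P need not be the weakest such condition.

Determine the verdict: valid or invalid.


Working backward. After the program, the postcondition n + 1 < 4 must hold; in canonical form it is n < 3.
Before q := n + 2*v: n < 3
Before skip: n < 3
The weakest precondition is n < 3.
Check whether n < 1 implies it.
Every state satisfying the precondition satisfies the weakest precondition: the implication holds.
Answer: valid


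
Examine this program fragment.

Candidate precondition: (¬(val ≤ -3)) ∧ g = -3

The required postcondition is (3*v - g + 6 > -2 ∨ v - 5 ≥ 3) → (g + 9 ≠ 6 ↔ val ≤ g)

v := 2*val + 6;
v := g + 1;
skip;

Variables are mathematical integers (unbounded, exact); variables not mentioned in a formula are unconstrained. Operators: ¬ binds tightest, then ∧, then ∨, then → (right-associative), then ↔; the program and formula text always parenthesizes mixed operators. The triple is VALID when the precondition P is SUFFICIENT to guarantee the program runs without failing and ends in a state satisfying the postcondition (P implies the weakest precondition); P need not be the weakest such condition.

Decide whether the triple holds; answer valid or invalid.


Working backward. After the program, the postcondition (3*v - g + 6 > -2 ∨ v - 5 ≥ 3) → (g + 9 ≠ 6 ↔ val ≤ g) must hold; in canonical form it is (3*v > g - 8 ∨ v ≥ 8) → (g ≠ -3 ↔ val ≤ g).
Before skip: (3*v > g - 8 ∨ v ≥ 8) → (g ≠ -3 ↔ val ≤ g)
Before v := g + 1: (2*g > -11 ∨ g ≥ 7) → (g ≠ -3 ↔ val ≤ g)
Before v := 2*val + 6: (2*g > -11 ∨ g ≥ 7) → (g ≠ -3 ↔ val ≤ g)
The weakest precondition is (2*g > -11 ∨ g ≥ 7) → (g ≠ -3 ↔ val ≤ g).
Check whether (¬(val ≤ -3)) ∧ g = -3 implies it.
Every state satisfying the precondition satisfies the weakest precondition: the implication holds.
Answer: valid


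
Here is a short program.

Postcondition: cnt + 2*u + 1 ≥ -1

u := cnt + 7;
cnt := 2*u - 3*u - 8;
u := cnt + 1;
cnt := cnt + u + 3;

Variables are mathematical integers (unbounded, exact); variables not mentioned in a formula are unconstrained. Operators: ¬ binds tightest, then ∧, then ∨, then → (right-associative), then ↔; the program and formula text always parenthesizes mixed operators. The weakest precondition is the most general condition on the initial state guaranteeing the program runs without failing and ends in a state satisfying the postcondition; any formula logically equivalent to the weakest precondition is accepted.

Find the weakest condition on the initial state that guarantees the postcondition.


Working backward. After the program, the postcondition cnt + 2*u + 1 ≥ -1 must hold; in canonical form it is cnt + 2*u ≥ -2.
Before cnt := cnt + u + 3: cnt + 3*u ≥ -5
Before u := cnt + 1: 4*cnt ≥ -8
Before cnt := 2*u - 3*u - 8: 4*u ≤ -24
Before u := cnt + 7: 4*cnt ≤ -52
Answer: WP = 4*cnt ≤ -52
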